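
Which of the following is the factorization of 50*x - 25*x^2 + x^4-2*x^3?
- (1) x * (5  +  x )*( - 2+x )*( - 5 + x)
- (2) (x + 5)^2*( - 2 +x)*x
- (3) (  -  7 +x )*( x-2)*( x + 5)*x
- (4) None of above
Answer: 1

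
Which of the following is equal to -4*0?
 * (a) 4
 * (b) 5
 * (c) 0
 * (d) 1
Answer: c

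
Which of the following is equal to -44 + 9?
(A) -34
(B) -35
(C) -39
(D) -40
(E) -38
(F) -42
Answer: B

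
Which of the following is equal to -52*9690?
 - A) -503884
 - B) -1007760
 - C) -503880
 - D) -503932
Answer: C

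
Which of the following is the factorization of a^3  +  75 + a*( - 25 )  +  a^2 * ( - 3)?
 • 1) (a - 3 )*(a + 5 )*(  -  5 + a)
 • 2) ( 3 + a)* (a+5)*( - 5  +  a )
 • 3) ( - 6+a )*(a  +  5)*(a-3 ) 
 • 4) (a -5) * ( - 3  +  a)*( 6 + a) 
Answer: 1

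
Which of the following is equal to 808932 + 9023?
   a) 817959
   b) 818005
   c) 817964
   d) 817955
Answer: d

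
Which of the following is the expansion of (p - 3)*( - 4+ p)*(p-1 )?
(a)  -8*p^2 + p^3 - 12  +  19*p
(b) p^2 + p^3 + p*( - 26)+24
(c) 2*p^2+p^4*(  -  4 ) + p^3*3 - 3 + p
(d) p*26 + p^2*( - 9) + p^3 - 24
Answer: a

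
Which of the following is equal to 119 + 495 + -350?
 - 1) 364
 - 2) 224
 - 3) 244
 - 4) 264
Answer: 4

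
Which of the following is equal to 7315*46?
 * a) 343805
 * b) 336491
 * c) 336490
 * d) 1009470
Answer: c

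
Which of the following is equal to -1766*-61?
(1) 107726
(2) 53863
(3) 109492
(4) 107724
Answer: 1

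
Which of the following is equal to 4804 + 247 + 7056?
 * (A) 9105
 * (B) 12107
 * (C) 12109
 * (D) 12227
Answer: B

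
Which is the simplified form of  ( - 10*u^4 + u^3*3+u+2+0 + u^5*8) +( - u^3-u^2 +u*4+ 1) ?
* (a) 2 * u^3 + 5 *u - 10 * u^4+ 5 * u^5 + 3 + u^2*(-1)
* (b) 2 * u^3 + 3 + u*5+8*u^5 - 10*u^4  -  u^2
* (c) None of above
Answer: b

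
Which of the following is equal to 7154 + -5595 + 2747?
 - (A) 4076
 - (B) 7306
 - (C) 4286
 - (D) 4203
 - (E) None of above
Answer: E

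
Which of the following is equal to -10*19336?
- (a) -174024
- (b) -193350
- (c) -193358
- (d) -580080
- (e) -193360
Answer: e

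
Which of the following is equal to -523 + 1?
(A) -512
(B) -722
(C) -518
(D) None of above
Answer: D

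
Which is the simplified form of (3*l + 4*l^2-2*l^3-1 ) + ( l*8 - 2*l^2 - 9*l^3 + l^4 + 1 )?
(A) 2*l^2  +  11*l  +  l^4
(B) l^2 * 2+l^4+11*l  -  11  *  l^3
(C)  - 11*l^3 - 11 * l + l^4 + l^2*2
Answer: B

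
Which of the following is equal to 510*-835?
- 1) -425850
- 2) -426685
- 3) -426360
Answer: 1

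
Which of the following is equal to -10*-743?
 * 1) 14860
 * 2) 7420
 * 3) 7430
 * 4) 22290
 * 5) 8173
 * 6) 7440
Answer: 3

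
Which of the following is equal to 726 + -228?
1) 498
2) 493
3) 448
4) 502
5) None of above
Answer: 1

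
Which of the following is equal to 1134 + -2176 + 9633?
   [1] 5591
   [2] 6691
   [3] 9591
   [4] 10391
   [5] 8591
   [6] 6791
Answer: 5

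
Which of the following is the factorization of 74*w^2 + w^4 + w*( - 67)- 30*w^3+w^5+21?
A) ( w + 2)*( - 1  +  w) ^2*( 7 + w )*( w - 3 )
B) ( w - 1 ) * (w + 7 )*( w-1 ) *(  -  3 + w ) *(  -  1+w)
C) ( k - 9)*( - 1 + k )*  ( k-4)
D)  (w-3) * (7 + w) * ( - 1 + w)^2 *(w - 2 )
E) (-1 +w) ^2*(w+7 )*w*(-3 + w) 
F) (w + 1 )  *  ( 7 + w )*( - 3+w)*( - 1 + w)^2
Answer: B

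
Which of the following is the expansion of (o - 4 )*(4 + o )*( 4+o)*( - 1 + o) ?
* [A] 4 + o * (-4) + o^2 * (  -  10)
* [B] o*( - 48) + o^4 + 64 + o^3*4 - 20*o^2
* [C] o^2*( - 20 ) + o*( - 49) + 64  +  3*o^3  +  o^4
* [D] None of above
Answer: D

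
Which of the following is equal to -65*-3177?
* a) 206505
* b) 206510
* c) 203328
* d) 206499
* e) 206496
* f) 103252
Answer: a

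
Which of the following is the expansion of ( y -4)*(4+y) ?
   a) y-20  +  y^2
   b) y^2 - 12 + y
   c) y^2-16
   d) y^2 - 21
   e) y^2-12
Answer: c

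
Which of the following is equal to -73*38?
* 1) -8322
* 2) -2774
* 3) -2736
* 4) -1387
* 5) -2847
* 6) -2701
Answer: 2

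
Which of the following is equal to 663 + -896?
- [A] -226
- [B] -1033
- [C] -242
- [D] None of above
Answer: D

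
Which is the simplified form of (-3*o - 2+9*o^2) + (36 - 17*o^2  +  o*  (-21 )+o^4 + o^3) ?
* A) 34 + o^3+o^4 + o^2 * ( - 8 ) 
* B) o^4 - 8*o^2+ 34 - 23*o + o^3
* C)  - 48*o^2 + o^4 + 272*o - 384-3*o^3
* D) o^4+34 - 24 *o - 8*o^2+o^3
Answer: D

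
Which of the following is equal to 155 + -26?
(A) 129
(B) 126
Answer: A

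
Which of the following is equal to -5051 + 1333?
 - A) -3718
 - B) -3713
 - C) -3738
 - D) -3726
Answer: A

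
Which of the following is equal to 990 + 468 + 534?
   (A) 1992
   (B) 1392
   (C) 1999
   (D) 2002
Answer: A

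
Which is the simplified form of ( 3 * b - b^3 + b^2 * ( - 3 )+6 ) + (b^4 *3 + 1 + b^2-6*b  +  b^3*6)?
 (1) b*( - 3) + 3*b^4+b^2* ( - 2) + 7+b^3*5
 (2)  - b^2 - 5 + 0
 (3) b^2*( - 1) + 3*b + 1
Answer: 1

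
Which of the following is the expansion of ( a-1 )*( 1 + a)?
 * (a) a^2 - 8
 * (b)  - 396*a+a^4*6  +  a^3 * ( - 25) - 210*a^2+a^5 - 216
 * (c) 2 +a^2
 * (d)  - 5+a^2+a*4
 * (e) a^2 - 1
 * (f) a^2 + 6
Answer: e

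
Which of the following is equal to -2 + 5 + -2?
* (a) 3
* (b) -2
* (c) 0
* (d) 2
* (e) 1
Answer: e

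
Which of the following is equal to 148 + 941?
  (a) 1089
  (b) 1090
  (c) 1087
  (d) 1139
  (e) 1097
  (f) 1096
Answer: a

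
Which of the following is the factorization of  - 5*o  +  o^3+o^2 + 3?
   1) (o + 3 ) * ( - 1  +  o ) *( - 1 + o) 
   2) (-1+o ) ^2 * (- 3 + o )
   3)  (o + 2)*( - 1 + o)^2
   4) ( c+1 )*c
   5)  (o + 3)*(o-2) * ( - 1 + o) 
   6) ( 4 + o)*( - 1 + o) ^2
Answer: 1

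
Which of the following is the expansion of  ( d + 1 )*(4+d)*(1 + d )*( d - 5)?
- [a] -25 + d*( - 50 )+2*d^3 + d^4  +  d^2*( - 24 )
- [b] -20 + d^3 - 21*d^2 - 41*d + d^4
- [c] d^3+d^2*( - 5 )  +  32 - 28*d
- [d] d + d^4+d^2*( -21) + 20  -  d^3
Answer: b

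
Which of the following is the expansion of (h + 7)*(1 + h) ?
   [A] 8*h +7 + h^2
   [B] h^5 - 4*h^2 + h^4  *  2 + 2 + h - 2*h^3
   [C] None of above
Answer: A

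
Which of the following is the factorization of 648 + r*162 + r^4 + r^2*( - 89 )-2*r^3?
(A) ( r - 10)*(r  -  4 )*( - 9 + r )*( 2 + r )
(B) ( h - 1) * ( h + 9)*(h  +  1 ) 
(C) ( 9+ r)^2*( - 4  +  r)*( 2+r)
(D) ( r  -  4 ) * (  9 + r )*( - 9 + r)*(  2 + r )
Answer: D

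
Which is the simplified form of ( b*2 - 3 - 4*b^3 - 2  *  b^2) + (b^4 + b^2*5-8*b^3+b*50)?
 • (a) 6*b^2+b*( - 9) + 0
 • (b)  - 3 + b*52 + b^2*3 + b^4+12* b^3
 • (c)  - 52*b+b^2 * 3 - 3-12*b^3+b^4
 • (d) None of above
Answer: d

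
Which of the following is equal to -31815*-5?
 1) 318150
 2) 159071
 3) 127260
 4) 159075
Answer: 4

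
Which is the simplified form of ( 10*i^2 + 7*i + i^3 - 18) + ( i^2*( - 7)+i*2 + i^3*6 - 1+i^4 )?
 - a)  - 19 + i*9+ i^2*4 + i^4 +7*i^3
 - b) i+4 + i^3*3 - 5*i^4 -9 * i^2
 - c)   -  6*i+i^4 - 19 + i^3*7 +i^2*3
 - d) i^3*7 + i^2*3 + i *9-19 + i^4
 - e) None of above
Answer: d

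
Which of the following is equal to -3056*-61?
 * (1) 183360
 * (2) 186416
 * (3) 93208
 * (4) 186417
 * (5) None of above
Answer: 2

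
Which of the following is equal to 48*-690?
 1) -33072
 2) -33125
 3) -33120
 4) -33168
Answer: 3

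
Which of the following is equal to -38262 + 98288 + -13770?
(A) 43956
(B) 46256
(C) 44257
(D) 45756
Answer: B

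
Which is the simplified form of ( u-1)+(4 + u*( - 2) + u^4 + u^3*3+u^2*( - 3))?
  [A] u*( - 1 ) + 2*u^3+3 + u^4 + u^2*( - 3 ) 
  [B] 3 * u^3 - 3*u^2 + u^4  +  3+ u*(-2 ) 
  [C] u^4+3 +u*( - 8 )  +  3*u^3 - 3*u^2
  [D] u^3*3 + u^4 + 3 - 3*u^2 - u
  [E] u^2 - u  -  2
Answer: D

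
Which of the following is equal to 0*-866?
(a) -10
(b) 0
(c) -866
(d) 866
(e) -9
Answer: b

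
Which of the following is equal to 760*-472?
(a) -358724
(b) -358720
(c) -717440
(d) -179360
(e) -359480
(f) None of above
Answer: b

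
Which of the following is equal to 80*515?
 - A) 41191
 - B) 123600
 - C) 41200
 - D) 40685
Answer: C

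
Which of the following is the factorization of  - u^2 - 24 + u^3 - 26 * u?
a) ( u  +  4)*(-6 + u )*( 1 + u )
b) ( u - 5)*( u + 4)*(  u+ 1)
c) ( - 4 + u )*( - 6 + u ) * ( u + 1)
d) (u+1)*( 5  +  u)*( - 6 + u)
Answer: a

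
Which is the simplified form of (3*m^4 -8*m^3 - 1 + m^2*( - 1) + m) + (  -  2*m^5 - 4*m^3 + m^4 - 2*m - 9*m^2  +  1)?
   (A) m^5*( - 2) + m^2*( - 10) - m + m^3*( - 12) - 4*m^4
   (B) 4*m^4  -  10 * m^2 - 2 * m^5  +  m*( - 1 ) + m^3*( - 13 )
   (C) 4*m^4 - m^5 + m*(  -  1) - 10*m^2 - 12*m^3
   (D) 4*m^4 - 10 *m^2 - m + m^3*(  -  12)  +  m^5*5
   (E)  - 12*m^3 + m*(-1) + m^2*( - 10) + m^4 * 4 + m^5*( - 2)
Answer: E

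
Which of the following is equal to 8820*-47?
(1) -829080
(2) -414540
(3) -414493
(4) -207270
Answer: 2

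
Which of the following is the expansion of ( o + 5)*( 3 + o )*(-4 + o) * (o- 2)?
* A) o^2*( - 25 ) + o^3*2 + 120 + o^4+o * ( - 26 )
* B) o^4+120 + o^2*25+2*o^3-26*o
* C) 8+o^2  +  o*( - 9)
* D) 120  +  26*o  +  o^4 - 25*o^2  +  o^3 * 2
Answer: A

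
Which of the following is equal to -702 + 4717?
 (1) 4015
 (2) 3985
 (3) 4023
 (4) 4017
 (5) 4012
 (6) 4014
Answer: 1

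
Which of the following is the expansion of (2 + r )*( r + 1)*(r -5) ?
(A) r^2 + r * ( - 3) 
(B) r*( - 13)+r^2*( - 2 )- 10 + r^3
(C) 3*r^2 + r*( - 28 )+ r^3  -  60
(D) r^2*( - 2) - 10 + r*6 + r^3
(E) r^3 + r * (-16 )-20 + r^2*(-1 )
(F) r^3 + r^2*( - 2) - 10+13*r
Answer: B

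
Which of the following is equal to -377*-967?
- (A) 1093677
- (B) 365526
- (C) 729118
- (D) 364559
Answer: D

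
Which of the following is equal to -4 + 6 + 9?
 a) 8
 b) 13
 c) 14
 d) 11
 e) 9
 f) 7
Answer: d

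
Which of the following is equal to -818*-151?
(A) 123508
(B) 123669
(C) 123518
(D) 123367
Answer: C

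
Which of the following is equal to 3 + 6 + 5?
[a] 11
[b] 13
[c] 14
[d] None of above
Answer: c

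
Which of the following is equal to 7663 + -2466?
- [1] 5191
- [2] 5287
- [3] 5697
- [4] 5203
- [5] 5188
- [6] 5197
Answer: 6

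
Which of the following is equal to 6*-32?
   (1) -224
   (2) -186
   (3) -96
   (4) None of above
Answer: 4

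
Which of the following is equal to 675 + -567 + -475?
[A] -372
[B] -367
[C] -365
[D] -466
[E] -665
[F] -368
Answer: B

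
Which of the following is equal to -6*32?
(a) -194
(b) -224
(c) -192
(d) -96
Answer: c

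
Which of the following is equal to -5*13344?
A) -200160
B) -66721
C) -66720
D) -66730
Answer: C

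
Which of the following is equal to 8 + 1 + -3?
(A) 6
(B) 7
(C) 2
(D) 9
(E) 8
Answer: A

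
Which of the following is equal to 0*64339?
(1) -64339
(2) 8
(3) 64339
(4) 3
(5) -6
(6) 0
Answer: 6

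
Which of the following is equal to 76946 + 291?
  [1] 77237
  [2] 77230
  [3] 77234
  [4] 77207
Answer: 1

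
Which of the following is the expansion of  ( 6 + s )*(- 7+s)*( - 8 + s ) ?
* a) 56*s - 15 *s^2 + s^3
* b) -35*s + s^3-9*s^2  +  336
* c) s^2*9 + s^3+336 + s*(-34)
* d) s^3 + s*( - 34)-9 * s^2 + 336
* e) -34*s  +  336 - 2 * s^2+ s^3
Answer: d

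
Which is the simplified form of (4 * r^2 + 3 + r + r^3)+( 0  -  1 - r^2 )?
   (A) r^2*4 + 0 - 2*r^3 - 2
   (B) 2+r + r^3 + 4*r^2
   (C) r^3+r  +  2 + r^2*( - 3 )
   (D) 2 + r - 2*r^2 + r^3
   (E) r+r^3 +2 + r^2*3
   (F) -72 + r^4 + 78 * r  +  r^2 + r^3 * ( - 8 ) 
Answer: E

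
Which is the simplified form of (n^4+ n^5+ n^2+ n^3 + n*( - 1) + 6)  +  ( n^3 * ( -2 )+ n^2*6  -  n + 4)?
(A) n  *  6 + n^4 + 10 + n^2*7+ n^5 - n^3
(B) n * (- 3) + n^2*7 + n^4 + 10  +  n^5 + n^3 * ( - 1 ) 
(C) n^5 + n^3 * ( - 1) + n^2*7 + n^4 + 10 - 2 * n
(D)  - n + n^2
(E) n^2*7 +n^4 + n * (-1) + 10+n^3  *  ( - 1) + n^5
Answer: C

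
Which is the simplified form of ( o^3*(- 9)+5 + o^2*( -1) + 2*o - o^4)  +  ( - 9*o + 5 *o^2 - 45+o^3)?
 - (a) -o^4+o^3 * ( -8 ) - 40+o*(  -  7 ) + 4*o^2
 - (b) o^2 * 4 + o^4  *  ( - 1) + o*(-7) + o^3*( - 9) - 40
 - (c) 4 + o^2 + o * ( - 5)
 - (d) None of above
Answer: a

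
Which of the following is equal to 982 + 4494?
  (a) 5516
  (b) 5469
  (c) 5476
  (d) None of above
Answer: c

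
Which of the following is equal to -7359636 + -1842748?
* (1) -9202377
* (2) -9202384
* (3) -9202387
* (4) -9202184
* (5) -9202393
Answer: 2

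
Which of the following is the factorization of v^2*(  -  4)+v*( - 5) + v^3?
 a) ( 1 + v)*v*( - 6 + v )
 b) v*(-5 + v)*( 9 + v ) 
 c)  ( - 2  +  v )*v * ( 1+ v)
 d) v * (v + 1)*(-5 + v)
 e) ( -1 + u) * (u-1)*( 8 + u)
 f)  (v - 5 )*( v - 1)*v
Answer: d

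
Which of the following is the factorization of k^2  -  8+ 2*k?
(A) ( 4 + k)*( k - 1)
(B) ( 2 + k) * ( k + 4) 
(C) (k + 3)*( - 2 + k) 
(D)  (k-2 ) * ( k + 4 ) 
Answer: D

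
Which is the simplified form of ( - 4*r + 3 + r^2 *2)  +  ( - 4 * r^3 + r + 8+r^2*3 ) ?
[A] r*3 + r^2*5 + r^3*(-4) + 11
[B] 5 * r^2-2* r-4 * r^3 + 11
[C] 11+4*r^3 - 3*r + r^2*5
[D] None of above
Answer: D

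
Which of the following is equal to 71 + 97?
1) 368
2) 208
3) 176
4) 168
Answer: 4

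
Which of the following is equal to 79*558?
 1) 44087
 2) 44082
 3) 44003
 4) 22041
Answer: 2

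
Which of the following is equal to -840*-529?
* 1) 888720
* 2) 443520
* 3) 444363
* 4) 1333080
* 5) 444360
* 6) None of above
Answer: 5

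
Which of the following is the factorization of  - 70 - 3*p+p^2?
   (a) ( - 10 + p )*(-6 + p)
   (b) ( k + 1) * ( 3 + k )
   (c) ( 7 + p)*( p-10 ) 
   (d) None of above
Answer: c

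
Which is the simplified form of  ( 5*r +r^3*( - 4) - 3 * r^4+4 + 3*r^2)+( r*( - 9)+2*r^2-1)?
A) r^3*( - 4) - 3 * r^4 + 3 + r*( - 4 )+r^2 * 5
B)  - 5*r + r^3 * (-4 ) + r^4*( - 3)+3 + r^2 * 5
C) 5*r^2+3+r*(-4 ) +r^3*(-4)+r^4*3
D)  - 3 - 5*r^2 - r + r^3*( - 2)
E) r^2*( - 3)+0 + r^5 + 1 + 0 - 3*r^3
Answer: A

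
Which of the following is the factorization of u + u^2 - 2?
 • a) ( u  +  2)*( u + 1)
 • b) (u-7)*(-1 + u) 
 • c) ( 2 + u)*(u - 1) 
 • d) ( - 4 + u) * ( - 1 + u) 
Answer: c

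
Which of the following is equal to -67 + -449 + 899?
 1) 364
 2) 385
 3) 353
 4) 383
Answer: 4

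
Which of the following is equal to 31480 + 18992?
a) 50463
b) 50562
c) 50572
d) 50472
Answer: d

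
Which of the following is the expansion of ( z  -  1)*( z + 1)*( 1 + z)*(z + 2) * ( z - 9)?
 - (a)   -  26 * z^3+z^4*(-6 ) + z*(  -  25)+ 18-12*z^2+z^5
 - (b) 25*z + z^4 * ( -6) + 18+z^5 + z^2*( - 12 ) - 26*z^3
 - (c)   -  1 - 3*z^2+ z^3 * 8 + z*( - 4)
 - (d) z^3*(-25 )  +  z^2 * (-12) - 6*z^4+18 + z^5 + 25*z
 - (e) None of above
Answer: b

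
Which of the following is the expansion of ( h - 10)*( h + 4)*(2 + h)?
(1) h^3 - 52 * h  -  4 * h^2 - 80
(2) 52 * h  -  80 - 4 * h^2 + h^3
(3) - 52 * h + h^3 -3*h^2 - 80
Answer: 1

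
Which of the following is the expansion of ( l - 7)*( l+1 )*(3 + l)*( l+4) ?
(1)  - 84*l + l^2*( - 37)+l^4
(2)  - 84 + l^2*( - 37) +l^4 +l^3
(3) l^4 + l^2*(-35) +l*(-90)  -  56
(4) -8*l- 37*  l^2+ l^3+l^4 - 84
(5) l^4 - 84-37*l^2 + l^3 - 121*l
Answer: 5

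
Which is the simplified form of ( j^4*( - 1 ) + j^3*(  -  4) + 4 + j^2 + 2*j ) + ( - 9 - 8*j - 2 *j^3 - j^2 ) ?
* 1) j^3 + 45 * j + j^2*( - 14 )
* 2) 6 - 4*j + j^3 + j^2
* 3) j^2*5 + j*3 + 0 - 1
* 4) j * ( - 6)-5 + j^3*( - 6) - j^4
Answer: 4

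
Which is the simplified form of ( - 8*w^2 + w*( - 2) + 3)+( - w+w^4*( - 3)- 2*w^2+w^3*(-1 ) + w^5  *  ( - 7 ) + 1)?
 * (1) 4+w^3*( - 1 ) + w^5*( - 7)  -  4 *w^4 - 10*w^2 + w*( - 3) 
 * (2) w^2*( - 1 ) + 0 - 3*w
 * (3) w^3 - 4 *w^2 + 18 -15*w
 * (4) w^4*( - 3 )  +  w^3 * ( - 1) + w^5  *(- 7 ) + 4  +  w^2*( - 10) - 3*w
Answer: 4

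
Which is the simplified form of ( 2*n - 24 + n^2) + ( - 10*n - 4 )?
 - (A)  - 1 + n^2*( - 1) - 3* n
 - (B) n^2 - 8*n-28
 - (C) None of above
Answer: B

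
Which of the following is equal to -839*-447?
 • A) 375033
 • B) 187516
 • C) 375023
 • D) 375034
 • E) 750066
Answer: A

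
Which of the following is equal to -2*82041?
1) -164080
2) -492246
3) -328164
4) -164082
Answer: 4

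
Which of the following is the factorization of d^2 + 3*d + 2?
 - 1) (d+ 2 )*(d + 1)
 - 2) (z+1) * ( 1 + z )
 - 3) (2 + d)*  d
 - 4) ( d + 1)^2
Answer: 1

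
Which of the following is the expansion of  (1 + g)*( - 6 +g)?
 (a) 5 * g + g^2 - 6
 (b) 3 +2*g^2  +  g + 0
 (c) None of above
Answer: c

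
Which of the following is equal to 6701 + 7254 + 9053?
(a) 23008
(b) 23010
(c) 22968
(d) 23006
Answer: a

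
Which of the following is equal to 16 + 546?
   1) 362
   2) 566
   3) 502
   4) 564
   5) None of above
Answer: 5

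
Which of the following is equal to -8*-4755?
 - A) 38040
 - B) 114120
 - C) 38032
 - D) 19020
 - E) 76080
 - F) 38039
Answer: A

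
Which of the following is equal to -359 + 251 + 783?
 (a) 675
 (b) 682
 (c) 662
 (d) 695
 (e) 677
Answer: a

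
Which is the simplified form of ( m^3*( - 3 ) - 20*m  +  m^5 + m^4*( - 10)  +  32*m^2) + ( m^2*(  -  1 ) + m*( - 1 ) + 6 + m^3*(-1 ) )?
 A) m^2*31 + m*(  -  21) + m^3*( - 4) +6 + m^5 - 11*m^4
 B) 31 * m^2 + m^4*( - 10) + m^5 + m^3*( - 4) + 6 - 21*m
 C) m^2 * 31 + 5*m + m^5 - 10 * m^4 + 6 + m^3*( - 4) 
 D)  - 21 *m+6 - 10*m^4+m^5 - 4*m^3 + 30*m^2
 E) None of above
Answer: B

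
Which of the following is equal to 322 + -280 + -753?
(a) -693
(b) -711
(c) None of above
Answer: b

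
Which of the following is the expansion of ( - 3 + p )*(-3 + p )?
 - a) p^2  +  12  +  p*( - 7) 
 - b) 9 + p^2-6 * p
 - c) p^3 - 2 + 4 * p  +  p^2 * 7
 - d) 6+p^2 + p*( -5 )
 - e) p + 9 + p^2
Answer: b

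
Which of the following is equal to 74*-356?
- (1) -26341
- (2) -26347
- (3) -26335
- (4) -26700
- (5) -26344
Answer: 5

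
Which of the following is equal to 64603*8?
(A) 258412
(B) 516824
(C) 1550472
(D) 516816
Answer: B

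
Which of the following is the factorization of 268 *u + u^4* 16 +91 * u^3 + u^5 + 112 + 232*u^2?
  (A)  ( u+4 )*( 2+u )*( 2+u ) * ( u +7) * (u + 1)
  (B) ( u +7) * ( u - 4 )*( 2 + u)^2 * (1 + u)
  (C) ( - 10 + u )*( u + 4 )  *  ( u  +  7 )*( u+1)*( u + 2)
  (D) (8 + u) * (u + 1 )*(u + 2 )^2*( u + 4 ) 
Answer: A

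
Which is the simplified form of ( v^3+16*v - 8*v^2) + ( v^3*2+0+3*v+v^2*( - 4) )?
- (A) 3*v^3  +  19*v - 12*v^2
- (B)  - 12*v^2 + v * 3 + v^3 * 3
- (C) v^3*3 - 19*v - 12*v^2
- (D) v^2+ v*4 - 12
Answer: A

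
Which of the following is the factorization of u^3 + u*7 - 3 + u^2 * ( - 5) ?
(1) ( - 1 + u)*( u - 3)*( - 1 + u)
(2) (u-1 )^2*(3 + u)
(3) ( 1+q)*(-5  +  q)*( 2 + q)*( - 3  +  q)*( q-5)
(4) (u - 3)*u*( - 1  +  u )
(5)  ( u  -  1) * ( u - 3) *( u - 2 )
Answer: 1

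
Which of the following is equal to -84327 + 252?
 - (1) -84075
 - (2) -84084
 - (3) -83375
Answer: 1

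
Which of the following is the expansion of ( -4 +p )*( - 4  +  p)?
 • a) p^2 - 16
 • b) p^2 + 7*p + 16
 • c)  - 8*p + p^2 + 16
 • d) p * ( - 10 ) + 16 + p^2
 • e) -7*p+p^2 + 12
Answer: c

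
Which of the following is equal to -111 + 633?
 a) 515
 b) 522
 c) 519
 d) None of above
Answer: b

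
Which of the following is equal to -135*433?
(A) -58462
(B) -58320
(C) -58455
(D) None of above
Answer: C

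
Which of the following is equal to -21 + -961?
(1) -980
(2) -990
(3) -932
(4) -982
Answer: 4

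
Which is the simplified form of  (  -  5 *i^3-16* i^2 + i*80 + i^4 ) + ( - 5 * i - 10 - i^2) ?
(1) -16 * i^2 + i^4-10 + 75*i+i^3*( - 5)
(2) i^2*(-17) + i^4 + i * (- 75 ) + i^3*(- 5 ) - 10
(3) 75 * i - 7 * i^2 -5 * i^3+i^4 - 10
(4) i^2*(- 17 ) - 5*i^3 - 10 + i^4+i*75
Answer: 4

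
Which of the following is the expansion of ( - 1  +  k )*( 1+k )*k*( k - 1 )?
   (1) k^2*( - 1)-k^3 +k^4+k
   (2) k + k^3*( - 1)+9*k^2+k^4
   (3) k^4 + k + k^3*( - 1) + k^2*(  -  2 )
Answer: 1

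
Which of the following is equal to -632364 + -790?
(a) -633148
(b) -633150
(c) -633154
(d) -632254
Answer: c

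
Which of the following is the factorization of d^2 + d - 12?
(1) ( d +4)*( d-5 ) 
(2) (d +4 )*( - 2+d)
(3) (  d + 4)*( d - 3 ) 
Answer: 3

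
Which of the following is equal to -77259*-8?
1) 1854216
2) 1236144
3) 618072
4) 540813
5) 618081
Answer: 3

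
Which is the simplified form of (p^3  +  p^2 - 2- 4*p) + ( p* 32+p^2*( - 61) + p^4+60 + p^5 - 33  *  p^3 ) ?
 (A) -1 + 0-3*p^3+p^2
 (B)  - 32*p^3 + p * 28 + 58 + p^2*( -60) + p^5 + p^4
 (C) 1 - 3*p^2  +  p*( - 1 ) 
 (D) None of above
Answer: B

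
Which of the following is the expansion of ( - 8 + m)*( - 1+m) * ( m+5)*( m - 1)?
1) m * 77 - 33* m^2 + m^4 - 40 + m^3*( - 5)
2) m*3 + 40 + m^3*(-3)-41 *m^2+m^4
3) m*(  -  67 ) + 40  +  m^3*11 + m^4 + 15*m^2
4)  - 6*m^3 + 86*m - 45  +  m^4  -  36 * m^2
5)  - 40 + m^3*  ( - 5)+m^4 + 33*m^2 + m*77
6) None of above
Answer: 1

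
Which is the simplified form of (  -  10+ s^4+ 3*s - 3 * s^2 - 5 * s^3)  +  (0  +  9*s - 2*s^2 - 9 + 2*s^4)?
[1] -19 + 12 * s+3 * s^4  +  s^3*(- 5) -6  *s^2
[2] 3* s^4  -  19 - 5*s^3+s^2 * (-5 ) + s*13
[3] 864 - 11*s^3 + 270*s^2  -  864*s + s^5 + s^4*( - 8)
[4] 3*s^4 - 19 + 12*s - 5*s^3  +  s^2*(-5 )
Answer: 4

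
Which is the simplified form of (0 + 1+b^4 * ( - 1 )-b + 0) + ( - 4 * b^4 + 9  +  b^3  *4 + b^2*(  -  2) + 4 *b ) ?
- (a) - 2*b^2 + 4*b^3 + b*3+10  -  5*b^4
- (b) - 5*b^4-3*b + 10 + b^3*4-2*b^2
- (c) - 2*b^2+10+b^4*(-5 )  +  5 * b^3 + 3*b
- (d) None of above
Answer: a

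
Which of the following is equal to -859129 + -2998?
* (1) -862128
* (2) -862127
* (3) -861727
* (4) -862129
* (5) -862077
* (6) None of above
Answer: 2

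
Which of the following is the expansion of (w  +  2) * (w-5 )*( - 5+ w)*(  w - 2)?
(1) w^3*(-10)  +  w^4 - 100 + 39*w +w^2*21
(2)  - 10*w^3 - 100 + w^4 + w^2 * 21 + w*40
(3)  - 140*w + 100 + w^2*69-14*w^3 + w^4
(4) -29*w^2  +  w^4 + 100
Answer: 2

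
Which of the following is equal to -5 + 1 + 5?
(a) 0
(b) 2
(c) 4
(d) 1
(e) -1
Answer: d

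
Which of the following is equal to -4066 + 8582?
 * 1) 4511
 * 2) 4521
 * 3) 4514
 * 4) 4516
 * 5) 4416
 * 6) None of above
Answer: 4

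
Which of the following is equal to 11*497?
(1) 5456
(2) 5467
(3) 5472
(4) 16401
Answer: 2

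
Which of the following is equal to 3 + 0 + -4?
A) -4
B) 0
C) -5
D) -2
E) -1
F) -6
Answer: E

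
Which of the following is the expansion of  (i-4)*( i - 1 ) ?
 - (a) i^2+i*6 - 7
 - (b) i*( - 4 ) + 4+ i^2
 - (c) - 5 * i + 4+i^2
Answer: c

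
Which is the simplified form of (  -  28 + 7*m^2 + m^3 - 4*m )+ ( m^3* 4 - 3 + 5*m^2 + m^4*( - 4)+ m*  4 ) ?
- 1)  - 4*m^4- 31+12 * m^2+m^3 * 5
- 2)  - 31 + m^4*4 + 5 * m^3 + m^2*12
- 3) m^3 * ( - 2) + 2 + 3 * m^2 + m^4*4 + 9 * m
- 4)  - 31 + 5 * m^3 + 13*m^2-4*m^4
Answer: 1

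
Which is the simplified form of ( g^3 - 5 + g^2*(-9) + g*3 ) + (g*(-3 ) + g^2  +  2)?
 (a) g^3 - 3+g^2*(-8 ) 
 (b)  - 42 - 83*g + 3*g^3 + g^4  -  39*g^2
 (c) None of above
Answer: a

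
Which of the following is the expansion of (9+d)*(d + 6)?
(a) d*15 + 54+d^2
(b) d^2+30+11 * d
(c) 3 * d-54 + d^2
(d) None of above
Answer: a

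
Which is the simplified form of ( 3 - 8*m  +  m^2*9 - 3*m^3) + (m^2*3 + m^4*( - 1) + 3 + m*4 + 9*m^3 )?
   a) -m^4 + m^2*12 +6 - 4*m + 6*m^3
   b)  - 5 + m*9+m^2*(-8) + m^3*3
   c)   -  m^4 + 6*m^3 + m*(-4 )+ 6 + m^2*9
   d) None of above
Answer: a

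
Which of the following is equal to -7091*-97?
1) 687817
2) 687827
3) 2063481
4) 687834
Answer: 2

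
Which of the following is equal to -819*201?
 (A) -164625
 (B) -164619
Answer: B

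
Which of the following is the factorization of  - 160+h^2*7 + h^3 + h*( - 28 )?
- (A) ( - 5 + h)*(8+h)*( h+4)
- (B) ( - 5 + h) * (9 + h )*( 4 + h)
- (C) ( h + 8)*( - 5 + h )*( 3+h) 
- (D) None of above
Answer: A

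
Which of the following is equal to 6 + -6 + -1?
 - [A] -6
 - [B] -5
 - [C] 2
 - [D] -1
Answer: D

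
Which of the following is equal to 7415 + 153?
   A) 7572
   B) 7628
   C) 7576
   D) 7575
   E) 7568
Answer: E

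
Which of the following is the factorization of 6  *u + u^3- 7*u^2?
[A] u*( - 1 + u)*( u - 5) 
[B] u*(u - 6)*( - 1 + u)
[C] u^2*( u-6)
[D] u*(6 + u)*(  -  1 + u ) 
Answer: B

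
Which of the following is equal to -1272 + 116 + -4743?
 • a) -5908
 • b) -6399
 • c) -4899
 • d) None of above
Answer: d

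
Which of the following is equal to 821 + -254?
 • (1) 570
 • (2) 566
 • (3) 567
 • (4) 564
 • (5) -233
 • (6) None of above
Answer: 3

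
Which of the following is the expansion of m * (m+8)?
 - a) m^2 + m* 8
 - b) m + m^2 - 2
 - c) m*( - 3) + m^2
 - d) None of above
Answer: a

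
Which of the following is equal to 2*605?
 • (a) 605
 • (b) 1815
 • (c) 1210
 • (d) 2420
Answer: c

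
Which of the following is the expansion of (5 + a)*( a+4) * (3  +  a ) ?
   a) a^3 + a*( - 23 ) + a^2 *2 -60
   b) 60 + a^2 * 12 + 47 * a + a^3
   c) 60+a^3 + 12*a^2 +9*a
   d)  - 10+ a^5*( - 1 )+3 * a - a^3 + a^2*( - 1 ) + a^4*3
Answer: b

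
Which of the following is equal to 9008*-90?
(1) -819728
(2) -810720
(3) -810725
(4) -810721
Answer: 2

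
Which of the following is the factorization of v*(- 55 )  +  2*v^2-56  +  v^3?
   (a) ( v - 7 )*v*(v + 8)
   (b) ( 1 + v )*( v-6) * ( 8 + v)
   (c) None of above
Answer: c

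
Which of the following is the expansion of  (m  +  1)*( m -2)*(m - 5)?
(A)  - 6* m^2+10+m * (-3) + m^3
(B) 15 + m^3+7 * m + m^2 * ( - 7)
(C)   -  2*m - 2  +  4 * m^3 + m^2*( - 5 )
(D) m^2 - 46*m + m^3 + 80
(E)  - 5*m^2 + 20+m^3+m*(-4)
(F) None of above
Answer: F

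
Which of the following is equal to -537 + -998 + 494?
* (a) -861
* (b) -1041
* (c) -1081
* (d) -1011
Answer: b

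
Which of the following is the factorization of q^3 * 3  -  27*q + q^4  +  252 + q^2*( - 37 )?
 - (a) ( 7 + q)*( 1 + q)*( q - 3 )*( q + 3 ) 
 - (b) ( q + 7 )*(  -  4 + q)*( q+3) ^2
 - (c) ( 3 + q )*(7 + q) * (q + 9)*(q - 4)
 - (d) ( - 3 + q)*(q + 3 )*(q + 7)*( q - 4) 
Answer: d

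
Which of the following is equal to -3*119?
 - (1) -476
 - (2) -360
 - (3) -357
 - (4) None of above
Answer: 3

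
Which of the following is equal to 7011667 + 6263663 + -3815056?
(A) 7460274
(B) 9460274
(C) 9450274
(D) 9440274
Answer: B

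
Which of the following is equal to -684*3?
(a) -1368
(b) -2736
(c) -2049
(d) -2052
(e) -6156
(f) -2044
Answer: d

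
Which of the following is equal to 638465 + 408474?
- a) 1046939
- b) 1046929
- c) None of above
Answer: a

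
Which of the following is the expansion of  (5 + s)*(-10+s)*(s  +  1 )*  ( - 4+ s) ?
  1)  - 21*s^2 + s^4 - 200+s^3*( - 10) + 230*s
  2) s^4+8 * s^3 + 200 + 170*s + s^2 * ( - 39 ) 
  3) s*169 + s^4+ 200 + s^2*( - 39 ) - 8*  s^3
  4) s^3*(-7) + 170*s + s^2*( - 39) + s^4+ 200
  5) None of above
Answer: 5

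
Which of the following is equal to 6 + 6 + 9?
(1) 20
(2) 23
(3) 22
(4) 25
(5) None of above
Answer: 5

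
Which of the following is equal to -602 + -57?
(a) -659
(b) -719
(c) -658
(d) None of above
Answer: a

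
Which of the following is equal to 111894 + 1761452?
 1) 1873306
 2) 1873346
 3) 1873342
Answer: 2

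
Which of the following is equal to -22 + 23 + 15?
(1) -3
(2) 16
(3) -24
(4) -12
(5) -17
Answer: 2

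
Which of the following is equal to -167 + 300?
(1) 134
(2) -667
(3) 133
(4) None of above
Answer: 3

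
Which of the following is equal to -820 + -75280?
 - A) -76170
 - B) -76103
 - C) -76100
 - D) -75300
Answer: C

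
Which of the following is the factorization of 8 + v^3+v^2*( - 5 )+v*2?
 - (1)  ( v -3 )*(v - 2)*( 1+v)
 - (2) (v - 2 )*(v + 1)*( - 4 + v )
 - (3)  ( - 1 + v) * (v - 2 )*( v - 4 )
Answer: 2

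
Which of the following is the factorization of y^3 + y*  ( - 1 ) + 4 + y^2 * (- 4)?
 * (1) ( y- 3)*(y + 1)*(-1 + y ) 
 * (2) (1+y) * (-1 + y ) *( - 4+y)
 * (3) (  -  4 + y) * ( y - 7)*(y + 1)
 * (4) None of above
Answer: 2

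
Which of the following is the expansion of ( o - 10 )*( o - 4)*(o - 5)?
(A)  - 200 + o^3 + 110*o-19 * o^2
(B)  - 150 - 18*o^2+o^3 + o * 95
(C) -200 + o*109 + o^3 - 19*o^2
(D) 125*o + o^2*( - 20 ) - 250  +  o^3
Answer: A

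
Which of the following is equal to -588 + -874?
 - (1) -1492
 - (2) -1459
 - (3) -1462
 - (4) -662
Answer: 3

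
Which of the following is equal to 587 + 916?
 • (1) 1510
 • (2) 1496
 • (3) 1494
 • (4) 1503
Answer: 4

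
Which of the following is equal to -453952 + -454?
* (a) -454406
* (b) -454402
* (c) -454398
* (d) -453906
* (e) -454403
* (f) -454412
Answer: a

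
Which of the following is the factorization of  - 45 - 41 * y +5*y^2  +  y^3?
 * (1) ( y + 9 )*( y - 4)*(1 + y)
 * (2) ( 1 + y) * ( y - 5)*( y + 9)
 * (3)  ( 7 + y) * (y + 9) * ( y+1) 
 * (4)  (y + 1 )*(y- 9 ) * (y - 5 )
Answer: 2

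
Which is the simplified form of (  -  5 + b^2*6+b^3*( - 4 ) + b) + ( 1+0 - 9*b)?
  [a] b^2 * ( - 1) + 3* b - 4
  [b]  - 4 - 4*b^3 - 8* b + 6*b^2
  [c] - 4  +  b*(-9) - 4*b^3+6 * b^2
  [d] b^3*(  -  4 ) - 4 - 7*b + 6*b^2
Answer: b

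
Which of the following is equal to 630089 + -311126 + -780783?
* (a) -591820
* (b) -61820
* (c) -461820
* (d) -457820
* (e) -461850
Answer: c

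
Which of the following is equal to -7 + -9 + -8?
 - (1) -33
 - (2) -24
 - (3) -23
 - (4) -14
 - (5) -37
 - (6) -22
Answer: 2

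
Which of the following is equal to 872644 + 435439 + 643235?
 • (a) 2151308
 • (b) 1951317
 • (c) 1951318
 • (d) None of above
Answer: c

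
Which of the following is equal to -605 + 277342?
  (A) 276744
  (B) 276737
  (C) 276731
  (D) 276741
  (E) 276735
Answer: B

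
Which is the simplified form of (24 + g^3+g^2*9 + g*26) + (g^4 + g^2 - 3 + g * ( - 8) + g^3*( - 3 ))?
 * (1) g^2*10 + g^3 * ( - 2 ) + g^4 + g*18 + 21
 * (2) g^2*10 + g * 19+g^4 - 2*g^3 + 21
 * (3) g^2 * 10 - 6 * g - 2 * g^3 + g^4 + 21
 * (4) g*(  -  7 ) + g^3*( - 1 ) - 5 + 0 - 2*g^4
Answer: 1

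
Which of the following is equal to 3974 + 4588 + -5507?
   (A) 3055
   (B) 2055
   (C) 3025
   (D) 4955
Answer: A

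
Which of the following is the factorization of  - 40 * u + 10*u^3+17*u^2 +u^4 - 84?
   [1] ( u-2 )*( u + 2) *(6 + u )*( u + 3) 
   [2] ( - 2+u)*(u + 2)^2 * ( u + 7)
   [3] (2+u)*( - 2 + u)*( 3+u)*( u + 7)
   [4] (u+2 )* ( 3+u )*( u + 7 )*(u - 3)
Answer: 3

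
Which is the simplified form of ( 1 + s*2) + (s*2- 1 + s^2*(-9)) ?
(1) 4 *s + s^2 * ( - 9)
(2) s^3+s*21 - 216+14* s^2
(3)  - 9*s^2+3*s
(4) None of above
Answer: 1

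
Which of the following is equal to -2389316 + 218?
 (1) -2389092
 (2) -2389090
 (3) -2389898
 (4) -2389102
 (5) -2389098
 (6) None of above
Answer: 5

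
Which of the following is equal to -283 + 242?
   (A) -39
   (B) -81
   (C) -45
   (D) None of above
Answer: D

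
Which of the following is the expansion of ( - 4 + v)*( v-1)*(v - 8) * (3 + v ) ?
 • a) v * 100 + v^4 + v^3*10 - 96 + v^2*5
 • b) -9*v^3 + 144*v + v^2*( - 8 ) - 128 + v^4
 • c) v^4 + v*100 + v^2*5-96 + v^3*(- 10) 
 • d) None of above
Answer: c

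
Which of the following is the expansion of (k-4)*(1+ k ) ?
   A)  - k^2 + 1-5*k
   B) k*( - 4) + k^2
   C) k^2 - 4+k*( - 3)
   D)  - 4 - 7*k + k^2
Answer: C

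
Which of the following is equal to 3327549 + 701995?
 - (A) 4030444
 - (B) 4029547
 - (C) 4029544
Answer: C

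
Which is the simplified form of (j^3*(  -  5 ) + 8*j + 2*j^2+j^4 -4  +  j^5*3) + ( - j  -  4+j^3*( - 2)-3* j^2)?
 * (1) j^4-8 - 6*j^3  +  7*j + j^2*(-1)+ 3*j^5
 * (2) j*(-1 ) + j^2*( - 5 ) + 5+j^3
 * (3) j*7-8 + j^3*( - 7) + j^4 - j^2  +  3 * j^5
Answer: 3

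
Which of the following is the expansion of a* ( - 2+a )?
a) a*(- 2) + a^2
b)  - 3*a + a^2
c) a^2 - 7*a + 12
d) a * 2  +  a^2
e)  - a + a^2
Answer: a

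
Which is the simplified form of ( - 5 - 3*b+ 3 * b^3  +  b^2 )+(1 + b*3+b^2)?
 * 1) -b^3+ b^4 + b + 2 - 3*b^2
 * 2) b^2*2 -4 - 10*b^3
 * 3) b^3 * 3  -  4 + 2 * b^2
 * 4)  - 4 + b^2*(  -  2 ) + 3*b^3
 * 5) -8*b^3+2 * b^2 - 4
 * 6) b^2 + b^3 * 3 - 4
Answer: 3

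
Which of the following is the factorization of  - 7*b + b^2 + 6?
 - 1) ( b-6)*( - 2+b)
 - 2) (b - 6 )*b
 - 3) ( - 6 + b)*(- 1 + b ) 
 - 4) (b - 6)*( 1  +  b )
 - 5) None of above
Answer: 3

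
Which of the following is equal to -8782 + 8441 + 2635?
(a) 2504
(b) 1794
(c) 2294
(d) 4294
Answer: c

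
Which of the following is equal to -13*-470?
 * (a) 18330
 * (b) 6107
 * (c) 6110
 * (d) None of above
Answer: c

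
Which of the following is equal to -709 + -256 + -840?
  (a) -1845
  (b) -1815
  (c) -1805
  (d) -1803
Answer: c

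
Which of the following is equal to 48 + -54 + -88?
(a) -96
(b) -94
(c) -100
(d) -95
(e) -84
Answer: b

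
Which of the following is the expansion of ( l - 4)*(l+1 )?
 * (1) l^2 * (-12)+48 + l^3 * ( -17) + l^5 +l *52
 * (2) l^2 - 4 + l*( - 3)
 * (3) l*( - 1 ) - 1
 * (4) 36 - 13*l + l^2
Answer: 2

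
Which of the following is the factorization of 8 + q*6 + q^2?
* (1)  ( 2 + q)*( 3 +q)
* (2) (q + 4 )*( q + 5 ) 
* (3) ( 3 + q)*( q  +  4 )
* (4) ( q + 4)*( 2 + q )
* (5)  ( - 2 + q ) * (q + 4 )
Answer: 4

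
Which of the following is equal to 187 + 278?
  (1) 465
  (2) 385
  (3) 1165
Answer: 1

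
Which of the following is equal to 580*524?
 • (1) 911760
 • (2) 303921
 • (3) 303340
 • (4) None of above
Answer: 4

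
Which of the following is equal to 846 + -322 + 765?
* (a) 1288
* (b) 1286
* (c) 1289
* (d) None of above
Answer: c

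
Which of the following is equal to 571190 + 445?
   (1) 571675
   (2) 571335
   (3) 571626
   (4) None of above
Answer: 4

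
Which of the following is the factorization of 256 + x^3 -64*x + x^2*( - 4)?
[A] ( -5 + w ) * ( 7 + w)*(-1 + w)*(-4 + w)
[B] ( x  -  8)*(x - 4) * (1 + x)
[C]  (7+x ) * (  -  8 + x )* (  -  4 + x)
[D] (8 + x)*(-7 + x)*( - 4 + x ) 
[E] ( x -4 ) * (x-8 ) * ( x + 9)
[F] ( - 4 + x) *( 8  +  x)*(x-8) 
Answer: F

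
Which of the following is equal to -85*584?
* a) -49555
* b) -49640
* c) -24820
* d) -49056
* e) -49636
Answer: b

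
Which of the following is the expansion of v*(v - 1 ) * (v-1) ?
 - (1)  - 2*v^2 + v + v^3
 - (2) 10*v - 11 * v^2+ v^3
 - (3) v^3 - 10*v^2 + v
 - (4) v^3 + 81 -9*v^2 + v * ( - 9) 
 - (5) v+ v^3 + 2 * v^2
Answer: 1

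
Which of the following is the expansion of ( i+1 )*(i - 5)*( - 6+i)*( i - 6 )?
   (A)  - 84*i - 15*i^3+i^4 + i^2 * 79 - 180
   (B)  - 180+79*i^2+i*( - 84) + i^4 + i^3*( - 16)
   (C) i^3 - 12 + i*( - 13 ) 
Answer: B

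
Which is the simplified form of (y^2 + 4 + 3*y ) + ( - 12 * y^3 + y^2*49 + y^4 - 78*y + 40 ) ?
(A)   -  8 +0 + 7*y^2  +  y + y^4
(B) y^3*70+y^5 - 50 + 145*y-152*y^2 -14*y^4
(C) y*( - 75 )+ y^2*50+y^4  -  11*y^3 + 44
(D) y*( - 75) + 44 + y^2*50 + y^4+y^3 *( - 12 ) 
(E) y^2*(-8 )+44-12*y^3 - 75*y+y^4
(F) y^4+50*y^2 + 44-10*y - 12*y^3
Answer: D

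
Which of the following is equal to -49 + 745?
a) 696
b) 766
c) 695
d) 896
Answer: a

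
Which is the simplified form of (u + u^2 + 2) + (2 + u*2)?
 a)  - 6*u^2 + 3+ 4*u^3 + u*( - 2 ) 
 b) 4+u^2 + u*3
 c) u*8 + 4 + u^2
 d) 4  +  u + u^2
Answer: b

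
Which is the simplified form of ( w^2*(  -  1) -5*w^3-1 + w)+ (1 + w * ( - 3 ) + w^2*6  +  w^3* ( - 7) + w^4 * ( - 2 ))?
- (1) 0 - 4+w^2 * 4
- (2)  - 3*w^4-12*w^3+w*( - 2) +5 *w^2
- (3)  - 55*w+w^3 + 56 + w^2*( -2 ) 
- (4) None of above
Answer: 4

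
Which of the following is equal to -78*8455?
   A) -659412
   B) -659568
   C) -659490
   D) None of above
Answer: C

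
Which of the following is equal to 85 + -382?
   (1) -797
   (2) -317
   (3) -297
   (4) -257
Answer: 3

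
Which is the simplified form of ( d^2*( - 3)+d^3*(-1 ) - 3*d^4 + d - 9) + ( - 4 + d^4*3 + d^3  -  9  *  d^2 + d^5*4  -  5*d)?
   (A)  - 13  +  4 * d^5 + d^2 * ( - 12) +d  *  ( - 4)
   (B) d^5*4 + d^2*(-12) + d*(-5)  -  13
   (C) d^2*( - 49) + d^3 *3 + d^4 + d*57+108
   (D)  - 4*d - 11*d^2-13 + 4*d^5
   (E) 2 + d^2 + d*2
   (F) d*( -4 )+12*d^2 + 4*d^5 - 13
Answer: A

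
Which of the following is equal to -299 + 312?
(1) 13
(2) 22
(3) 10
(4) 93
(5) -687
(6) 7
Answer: 1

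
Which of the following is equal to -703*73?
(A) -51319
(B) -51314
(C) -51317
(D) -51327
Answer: A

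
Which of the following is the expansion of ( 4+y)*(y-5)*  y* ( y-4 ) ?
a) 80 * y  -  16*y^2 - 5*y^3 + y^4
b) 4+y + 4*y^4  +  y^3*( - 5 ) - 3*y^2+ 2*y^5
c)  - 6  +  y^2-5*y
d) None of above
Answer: a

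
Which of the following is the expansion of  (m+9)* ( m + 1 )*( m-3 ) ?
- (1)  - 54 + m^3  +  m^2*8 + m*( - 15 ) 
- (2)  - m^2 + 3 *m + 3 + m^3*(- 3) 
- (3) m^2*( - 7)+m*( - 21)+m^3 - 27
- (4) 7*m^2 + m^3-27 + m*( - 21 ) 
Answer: 4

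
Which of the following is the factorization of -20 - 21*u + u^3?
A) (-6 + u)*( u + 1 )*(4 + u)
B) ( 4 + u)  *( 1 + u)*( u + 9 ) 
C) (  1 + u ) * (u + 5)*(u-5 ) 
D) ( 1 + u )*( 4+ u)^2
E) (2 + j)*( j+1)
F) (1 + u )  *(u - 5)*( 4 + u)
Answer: F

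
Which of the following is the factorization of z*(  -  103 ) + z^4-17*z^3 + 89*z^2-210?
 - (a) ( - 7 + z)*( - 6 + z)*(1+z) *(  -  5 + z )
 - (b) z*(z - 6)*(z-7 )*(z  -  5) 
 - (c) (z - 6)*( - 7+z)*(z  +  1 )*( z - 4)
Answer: a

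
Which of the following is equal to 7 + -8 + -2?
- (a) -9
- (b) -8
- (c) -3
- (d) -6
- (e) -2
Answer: c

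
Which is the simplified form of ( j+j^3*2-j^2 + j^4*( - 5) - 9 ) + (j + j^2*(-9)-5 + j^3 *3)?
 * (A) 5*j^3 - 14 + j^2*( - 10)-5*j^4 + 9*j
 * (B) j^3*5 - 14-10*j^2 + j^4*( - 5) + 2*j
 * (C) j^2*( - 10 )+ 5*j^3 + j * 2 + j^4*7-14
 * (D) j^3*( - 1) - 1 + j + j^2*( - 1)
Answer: B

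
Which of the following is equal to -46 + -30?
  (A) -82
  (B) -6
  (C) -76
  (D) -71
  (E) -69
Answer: C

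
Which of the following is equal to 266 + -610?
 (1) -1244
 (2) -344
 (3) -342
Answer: 2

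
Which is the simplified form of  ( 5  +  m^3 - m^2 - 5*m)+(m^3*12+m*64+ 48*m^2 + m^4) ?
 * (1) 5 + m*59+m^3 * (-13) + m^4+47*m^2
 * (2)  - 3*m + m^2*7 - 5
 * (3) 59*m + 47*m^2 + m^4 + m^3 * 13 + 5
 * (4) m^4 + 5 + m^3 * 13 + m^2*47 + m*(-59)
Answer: 3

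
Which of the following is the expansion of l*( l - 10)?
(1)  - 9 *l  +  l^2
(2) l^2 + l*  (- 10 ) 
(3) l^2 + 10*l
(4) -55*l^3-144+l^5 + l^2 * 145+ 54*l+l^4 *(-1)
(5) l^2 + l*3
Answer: 2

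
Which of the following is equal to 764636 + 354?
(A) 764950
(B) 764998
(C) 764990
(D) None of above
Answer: C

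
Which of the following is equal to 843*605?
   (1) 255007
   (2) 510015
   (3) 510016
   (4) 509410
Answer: 2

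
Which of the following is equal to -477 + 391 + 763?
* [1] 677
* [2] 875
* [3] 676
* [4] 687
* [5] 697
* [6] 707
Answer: 1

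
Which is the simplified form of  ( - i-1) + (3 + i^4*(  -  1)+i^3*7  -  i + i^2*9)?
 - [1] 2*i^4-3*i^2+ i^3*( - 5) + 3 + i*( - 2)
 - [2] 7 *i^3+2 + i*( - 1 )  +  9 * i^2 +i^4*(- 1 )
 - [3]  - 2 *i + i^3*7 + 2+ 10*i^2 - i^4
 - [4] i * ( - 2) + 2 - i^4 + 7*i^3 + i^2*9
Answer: 4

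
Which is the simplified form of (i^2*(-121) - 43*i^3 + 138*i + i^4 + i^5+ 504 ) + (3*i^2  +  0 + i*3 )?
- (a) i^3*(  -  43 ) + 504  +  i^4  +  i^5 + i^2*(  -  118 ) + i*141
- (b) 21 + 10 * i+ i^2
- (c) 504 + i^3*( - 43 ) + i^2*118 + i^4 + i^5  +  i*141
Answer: a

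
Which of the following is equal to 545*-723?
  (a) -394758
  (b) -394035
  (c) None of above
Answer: b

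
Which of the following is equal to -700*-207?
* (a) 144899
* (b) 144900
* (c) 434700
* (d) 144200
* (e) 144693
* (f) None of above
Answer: b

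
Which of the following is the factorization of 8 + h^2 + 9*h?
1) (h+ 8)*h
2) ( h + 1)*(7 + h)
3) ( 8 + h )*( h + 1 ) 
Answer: 3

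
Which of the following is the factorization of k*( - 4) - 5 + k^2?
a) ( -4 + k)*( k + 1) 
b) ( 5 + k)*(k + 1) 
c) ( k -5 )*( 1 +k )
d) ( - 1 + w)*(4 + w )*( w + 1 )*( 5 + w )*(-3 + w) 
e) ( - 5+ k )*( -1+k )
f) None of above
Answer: c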